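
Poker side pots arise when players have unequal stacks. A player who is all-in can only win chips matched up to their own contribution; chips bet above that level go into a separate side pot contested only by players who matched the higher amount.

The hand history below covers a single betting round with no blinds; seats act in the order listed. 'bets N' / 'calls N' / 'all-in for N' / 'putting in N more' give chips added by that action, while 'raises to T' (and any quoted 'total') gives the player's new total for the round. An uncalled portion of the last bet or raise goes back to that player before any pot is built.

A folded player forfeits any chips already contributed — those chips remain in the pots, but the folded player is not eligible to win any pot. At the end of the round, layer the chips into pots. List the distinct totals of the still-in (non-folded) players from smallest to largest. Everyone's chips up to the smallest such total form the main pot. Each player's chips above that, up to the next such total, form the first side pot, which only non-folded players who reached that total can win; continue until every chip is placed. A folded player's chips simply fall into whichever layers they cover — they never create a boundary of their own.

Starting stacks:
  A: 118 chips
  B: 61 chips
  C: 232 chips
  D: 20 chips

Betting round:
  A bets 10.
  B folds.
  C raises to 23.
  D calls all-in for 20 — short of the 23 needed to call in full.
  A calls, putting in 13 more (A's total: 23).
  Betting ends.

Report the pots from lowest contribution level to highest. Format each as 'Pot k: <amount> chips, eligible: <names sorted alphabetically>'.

Pot 1: 60 chips, eligible: A, C, D
Pot 2: 6 chips, eligible: A, C

Derivation:
Contributions: A=23, C=23, D=20
Folded: B
Pot levels (distinct totals of non-folded players): 20, 23
Layer 1-20: 20 each from A, C, D = 20*3 = 60 chips; eligible A, C, D
Layer 21-23: 3 each from A, C = 3*2 = 6 chips; eligible A, C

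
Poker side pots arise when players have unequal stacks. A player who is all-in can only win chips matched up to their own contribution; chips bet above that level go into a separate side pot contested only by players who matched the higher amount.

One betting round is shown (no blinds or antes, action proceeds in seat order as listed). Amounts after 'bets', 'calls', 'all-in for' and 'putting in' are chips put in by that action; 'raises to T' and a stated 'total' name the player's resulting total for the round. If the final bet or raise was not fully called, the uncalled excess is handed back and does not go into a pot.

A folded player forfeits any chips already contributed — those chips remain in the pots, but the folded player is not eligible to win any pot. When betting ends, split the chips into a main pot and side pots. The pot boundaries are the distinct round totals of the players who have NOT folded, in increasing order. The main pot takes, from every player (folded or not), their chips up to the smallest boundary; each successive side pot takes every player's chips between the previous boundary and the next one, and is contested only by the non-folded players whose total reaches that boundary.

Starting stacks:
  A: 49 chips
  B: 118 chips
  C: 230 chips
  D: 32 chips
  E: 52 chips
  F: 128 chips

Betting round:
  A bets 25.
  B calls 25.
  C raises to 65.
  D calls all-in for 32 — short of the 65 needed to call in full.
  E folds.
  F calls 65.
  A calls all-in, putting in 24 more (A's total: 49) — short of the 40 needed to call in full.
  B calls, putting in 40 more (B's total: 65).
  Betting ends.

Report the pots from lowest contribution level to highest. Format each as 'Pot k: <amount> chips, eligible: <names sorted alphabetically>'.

Contributions: A=49, B=65, C=65, D=32, F=65
Folded: E
Pot levels (distinct totals of non-folded players): 32, 49, 65
Layer 1-32: 32 each from A, B, C, D, F = 32*5 = 160 chips; eligible A, B, C, D, F
Layer 33-49: 17 each from A, B, C, F = 17*4 = 68 chips; eligible A, B, C, F
Layer 50-65: 16 each from B, C, F = 16*3 = 48 chips; eligible B, C, F

Pot 1: 160 chips, eligible: A, B, C, D, F
Pot 2: 68 chips, eligible: A, B, C, F
Pot 3: 48 chips, eligible: B, C, F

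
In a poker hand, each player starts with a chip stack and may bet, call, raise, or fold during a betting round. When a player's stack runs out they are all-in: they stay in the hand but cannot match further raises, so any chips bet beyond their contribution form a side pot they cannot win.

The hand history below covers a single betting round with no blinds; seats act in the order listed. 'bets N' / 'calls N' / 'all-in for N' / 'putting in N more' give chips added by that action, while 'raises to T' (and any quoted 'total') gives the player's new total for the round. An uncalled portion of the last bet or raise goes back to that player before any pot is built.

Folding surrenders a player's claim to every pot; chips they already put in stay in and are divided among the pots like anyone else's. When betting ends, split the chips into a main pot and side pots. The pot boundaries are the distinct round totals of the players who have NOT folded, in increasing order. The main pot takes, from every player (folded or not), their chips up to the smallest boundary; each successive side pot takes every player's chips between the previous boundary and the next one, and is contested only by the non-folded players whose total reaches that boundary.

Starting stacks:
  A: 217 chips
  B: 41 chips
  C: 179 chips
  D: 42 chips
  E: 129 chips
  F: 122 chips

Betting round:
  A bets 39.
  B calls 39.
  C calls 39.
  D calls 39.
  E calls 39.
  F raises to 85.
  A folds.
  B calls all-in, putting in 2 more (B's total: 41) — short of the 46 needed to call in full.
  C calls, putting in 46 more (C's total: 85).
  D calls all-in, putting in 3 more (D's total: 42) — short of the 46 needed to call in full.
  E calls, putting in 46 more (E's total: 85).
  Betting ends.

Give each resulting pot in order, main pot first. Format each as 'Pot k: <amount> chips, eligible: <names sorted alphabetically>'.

Contributions: A=39, B=41, C=85, D=42, E=85, F=85
Folded: A
Pot levels (distinct totals of non-folded players): 41, 42, 85
Layer 1-41: A 39 + B 41 + C 41 + D 41 + E 41 + F 41 = 244 chips; eligible B, C, D, E, F
Layer 42-42: 1 each from C, D, E, F = 1*4 = 4 chips; eligible C, D, E, F
Layer 43-85: 43 each from C, E, F = 43*3 = 129 chips; eligible C, E, F

Pot 1: 244 chips, eligible: B, C, D, E, F
Pot 2: 4 chips, eligible: C, D, E, F
Pot 3: 129 chips, eligible: C, E, F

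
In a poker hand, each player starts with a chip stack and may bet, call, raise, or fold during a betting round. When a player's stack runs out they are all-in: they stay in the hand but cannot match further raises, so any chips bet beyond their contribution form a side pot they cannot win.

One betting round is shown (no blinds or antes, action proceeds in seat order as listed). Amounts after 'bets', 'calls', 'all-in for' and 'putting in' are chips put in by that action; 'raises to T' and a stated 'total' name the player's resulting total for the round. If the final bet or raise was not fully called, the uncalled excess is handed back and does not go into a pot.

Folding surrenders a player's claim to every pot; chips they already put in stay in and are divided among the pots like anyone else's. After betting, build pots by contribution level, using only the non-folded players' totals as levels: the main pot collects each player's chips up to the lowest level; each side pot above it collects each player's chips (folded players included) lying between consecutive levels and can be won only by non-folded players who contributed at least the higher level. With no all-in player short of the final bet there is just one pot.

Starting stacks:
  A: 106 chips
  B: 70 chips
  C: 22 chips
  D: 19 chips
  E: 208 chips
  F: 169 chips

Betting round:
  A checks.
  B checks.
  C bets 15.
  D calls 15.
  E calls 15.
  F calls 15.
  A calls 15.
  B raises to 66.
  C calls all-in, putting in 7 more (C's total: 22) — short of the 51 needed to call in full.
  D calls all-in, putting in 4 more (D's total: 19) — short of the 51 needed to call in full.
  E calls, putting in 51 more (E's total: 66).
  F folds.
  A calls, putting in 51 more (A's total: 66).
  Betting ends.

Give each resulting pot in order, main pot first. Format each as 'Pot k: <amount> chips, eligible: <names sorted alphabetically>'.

Pot 1: 110 chips, eligible: A, B, C, D, E
Pot 2: 12 chips, eligible: A, B, C, E
Pot 3: 132 chips, eligible: A, B, E

Derivation:
Contributions: A=66, B=66, C=22, D=19, E=66, F=15
Folded: F
Pot levels (distinct totals of non-folded players): 19, 22, 66
Layer 1-19: A 19 + B 19 + C 19 + D 19 + E 19 + F 15 = 110 chips; eligible A, B, C, D, E
Layer 20-22: 3 each from A, B, C, E = 3*4 = 12 chips; eligible A, B, C, E
Layer 23-66: 44 each from A, B, E = 44*3 = 132 chips; eligible A, B, E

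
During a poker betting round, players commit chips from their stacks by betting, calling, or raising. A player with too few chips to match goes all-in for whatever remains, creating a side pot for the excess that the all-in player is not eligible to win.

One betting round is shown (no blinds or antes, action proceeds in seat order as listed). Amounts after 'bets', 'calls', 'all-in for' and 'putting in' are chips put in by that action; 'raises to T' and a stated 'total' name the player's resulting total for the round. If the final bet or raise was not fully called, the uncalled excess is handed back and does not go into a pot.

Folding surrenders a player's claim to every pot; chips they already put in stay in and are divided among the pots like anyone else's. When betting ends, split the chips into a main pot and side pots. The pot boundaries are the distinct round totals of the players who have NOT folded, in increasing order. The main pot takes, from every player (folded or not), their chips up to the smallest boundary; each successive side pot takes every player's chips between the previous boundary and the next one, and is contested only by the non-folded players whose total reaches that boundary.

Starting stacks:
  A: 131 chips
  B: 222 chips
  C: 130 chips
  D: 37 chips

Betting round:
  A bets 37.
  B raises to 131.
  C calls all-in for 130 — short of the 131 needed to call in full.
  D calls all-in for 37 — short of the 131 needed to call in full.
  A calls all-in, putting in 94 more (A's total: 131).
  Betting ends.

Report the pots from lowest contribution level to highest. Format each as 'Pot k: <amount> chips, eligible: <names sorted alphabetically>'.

Contributions: A=131, B=131, C=130, D=37
Pot levels (distinct totals of non-folded players): 37, 130, 131
Layer 1-37: 37 each from A, B, C, D = 37*4 = 148 chips; eligible A, B, C, D
Layer 38-130: 93 each from A, B, C = 93*3 = 279 chips; eligible A, B, C
Layer 131-131: 1 each from A, B = 1*2 = 2 chips; eligible A, B

Pot 1: 148 chips, eligible: A, B, C, D
Pot 2: 279 chips, eligible: A, B, C
Pot 3: 2 chips, eligible: A, B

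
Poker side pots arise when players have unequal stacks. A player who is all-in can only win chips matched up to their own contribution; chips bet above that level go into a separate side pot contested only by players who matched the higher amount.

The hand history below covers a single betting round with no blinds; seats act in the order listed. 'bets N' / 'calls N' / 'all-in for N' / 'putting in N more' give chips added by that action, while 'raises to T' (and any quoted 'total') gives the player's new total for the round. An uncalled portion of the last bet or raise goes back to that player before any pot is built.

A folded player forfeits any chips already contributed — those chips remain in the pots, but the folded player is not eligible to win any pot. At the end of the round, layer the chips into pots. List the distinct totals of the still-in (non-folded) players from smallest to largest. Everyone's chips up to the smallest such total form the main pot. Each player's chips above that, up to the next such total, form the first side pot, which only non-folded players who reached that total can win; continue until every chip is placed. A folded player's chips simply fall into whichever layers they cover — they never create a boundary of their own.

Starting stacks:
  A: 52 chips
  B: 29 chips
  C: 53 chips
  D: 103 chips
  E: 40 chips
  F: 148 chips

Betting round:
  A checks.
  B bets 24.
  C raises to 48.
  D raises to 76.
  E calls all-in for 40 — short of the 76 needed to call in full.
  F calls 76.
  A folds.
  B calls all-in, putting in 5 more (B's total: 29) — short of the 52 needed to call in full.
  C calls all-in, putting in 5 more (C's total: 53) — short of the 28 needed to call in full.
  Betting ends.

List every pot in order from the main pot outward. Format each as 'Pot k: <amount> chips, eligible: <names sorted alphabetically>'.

Contributions: B=29, C=53, D=76, E=40, F=76
Folded: A
Pot levels (distinct totals of non-folded players): 29, 40, 53, 76
Layer 1-29: 29 each from B, C, D, E, F = 29*5 = 145 chips; eligible B, C, D, E, F
Layer 30-40: 11 each from C, D, E, F = 11*4 = 44 chips; eligible C, D, E, F
Layer 41-53: 13 each from C, D, F = 13*3 = 39 chips; eligible C, D, F
Layer 54-76: 23 each from D, F = 23*2 = 46 chips; eligible D, F

Pot 1: 145 chips, eligible: B, C, D, E, F
Pot 2: 44 chips, eligible: C, D, E, F
Pot 3: 39 chips, eligible: C, D, F
Pot 4: 46 chips, eligible: D, F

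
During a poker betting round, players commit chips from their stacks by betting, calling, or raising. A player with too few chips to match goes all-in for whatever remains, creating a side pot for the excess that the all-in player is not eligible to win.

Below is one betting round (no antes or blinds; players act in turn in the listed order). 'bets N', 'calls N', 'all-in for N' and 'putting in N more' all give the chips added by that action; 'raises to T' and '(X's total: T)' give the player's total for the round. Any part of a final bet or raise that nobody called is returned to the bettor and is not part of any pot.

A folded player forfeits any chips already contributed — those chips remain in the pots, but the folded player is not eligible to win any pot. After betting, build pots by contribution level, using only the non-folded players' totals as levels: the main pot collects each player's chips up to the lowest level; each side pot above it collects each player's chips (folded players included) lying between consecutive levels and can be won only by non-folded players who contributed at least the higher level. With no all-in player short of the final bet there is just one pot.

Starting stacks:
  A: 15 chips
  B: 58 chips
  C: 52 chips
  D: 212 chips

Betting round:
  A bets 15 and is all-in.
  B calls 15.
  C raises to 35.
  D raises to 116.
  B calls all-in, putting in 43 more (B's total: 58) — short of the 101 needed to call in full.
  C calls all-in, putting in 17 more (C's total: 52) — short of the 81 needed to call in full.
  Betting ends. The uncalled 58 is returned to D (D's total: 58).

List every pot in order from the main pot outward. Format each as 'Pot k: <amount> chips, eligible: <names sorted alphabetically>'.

Contributions (after 58 returned to D): A=15, B=58, C=52, D=58
Pot levels (distinct totals of non-folded players): 15, 52, 58
Layer 1-15: 15 each from A, B, C, D = 15*4 = 60 chips; eligible A, B, C, D
Layer 16-52: 37 each from B, C, D = 37*3 = 111 chips; eligible B, C, D
Layer 53-58: 6 each from B, D = 6*2 = 12 chips; eligible B, D

Pot 1: 60 chips, eligible: A, B, C, D
Pot 2: 111 chips, eligible: B, C, D
Pot 3: 12 chips, eligible: B, D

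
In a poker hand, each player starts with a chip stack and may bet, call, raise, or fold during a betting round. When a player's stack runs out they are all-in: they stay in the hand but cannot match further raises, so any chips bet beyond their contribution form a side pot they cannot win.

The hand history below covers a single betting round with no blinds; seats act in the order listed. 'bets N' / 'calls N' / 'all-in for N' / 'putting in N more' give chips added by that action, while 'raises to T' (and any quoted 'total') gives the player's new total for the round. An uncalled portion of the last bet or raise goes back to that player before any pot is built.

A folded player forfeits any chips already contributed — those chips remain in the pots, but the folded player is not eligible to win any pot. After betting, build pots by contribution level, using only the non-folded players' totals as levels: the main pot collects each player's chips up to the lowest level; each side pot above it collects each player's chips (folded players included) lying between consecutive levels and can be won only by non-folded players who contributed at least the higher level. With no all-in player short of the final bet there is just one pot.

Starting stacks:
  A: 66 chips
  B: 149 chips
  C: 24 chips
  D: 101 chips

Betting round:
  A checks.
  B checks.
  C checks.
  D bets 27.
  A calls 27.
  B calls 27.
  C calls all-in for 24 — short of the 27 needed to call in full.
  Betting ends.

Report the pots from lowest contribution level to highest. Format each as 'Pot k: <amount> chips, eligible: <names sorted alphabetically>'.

Pot 1: 96 chips, eligible: A, B, C, D
Pot 2: 9 chips, eligible: A, B, D

Derivation:
Contributions: A=27, B=27, C=24, D=27
Pot levels (distinct totals of non-folded players): 24, 27
Layer 1-24: 24 each from A, B, C, D = 24*4 = 96 chips; eligible A, B, C, D
Layer 25-27: 3 each from A, B, D = 3*3 = 9 chips; eligible A, B, D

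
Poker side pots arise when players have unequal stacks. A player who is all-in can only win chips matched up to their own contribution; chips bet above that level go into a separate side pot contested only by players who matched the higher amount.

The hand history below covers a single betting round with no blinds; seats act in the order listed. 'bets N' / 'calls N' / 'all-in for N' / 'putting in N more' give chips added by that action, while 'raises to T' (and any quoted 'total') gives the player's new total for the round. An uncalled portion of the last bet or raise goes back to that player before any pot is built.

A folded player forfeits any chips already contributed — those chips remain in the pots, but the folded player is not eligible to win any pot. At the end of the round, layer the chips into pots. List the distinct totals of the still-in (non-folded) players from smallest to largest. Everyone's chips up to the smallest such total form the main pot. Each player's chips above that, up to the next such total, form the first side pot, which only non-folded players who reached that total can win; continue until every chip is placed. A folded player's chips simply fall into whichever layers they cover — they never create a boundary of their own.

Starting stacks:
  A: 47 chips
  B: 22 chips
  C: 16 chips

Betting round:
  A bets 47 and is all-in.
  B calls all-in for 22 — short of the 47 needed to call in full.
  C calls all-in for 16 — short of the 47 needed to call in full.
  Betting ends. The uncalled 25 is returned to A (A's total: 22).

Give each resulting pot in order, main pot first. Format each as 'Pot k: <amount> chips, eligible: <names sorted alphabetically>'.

Pot 1: 48 chips, eligible: A, B, C
Pot 2: 12 chips, eligible: A, B

Derivation:
Contributions (after 25 returned to A): A=22, B=22, C=16
Pot levels (distinct totals of non-folded players): 16, 22
Layer 1-16: 16 each from A, B, C = 16*3 = 48 chips; eligible A, B, C
Layer 17-22: 6 each from A, B = 6*2 = 12 chips; eligible A, B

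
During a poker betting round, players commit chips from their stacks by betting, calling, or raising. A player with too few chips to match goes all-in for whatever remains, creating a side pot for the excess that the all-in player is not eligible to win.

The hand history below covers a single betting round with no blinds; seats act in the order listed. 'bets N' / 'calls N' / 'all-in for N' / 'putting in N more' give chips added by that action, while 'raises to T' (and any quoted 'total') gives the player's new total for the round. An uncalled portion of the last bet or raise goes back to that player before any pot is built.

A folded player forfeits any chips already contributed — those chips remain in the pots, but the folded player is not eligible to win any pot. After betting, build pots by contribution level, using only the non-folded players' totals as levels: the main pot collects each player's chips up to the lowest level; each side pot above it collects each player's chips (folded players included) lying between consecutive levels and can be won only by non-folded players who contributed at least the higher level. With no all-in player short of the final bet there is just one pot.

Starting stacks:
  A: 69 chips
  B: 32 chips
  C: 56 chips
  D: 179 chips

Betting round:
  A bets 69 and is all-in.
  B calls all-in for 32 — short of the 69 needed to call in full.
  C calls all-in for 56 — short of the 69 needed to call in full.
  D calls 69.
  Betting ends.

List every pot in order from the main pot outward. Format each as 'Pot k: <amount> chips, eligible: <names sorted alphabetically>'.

Pot 1: 128 chips, eligible: A, B, C, D
Pot 2: 72 chips, eligible: A, C, D
Pot 3: 26 chips, eligible: A, D

Derivation:
Contributions: A=69, B=32, C=56, D=69
Pot levels (distinct totals of non-folded players): 32, 56, 69
Layer 1-32: 32 each from A, B, C, D = 32*4 = 128 chips; eligible A, B, C, D
Layer 33-56: 24 each from A, C, D = 24*3 = 72 chips; eligible A, C, D
Layer 57-69: 13 each from A, D = 13*2 = 26 chips; eligible A, D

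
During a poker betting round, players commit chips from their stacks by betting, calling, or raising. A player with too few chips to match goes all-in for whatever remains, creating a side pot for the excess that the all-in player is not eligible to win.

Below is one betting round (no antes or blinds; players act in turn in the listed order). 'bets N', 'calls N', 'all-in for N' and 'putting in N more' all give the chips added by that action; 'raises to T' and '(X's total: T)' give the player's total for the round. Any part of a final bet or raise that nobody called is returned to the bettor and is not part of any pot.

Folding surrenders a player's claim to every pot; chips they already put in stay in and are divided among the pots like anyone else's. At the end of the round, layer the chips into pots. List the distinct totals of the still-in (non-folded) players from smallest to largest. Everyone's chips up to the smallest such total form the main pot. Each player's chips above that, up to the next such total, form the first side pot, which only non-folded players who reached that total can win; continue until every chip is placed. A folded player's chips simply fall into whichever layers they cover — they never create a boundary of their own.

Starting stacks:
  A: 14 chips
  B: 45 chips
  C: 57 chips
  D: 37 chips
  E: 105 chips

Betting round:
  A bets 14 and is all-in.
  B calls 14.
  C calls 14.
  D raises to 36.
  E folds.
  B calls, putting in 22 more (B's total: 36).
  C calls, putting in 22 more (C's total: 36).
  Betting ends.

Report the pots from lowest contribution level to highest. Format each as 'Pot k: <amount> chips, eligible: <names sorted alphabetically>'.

Contributions: A=14, B=36, C=36, D=36
Folded: E
Pot levels (distinct totals of non-folded players): 14, 36
Layer 1-14: 14 each from A, B, C, D = 14*4 = 56 chips; eligible A, B, C, D
Layer 15-36: 22 each from B, C, D = 22*3 = 66 chips; eligible B, C, D

Pot 1: 56 chips, eligible: A, B, C, D
Pot 2: 66 chips, eligible: B, C, D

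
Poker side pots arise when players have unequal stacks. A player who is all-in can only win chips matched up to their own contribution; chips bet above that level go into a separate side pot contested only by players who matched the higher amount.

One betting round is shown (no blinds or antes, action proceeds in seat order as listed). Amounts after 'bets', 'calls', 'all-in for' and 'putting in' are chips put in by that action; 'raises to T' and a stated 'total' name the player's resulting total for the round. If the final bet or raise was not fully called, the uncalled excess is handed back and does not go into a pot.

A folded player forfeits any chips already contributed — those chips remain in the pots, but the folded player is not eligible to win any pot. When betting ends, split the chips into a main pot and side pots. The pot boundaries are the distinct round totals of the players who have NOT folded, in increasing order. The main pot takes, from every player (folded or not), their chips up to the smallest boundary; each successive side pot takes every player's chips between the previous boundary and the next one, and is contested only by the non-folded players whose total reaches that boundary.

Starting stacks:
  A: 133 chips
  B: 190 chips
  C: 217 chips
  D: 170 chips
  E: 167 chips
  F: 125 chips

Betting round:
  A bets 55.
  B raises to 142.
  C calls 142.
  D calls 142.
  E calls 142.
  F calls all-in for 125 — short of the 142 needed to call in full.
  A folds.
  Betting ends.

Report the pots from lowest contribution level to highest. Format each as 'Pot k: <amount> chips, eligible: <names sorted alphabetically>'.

Pot 1: 680 chips, eligible: B, C, D, E, F
Pot 2: 68 chips, eligible: B, C, D, E

Derivation:
Contributions: A=55, B=142, C=142, D=142, E=142, F=125
Folded: A
Pot levels (distinct totals of non-folded players): 125, 142
Layer 1-125: A 55 + B 125 + C 125 + D 125 + E 125 + F 125 = 680 chips; eligible B, C, D, E, F
Layer 126-142: 17 each from B, C, D, E = 17*4 = 68 chips; eligible B, C, D, E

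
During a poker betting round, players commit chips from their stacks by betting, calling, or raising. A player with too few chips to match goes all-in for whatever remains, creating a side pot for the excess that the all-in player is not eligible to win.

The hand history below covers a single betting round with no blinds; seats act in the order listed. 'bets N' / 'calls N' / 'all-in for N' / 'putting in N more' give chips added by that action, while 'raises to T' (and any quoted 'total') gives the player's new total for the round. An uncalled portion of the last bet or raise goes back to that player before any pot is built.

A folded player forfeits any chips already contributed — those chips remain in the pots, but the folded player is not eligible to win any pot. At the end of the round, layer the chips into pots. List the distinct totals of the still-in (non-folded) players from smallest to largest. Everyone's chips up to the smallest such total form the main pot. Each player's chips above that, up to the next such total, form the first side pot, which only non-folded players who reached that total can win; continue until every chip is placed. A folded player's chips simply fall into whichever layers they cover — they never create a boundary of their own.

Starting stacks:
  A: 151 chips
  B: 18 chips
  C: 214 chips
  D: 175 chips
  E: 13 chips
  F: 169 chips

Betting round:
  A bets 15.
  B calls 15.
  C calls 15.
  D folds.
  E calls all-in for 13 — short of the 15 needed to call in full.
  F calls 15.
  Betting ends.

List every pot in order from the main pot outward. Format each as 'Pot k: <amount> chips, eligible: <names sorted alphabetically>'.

Pot 1: 65 chips, eligible: A, B, C, E, F
Pot 2: 8 chips, eligible: A, B, C, F

Derivation:
Contributions: A=15, B=15, C=15, E=13, F=15
Folded: D
Pot levels (distinct totals of non-folded players): 13, 15
Layer 1-13: 13 each from A, B, C, E, F = 13*5 = 65 chips; eligible A, B, C, E, F
Layer 14-15: 2 each from A, B, C, F = 2*4 = 8 chips; eligible A, B, C, F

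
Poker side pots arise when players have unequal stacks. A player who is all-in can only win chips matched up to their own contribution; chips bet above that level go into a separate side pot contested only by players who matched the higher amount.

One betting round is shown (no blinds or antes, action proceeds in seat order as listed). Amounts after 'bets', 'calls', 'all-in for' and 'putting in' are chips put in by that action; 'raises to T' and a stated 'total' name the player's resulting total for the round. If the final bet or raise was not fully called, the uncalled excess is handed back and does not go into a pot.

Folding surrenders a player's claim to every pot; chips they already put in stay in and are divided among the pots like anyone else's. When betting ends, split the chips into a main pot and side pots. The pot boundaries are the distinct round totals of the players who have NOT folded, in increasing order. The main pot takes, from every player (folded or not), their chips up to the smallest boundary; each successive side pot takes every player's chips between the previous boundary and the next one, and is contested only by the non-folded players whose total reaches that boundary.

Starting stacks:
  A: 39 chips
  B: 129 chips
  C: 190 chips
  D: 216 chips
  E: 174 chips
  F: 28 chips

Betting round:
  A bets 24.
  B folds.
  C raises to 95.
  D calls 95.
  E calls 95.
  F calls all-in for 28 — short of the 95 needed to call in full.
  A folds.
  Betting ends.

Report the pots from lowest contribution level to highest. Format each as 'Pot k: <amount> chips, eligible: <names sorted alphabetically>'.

Pot 1: 136 chips, eligible: C, D, E, F
Pot 2: 201 chips, eligible: C, D, E

Derivation:
Contributions: A=24, C=95, D=95, E=95, F=28
Folded: A, B
Pot levels (distinct totals of non-folded players): 28, 95
Layer 1-28: A 24 + C 28 + D 28 + E 28 + F 28 = 136 chips; eligible C, D, E, F
Layer 29-95: 67 each from C, D, E = 67*3 = 201 chips; eligible C, D, E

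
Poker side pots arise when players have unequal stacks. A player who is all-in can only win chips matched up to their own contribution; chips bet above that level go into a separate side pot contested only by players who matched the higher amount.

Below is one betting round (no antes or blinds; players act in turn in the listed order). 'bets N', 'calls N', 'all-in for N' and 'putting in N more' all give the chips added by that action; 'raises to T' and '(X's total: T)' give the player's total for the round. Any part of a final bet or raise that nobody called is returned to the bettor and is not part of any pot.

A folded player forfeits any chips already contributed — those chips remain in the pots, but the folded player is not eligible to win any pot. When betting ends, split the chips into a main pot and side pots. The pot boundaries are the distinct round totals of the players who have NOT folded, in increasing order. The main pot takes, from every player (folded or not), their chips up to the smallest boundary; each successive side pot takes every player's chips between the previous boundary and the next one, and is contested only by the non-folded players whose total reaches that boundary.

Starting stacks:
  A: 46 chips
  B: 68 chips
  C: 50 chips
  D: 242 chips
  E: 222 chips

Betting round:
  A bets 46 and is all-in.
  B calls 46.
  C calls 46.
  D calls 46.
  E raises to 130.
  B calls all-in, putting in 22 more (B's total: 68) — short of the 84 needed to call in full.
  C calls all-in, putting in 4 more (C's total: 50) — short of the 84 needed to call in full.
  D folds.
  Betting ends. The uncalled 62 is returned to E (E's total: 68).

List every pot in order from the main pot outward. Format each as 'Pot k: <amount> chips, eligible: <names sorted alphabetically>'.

Contributions (after 62 returned to E): A=46, B=68, C=50, D=46, E=68
Folded: D
Pot levels (distinct totals of non-folded players): 46, 50, 68
Layer 1-46: 46 each from A, B, C, D, E = 46*5 = 230 chips; eligible A, B, C, E
Layer 47-50: 4 each from B, C, E = 4*3 = 12 chips; eligible B, C, E
Layer 51-68: 18 each from B, E = 18*2 = 36 chips; eligible B, E

Pot 1: 230 chips, eligible: A, B, C, E
Pot 2: 12 chips, eligible: B, C, E
Pot 3: 36 chips, eligible: B, E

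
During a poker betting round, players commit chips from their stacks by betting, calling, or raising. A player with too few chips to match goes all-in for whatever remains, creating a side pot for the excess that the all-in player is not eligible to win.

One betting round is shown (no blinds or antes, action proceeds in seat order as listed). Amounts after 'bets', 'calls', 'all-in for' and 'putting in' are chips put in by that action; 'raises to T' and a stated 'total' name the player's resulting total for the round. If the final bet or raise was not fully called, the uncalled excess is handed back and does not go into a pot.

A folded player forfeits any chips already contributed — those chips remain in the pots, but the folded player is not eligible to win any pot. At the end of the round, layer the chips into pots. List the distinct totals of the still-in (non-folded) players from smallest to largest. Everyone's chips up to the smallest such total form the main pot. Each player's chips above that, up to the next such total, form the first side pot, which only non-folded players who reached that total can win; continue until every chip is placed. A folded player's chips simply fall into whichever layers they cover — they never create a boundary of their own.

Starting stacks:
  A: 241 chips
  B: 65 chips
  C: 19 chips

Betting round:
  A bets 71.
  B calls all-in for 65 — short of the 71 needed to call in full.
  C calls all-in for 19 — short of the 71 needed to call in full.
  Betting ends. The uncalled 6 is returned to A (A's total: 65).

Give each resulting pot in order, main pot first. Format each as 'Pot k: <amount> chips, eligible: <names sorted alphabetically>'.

Pot 1: 57 chips, eligible: A, B, C
Pot 2: 92 chips, eligible: A, B

Derivation:
Contributions (after 6 returned to A): A=65, B=65, C=19
Pot levels (distinct totals of non-folded players): 19, 65
Layer 1-19: 19 each from A, B, C = 19*3 = 57 chips; eligible A, B, C
Layer 20-65: 46 each from A, B = 46*2 = 92 chips; eligible A, B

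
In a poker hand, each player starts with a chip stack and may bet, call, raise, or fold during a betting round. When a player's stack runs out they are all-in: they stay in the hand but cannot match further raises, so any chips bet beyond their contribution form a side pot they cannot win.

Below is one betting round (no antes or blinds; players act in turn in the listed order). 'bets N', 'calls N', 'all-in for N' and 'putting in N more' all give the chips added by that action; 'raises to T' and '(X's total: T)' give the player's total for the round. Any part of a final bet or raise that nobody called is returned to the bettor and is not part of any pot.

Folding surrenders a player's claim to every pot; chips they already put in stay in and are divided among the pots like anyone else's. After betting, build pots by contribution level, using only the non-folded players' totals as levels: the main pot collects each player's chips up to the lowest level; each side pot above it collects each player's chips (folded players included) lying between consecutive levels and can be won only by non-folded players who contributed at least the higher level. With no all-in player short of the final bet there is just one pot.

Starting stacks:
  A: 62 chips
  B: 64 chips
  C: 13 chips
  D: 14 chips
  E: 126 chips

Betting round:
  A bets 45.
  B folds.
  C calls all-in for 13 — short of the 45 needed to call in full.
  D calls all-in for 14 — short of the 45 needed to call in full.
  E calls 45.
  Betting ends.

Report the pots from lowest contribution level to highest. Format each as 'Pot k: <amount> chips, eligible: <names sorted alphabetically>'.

Pot 1: 52 chips, eligible: A, C, D, E
Pot 2: 3 chips, eligible: A, D, E
Pot 3: 62 chips, eligible: A, E

Derivation:
Contributions: A=45, C=13, D=14, E=45
Folded: B
Pot levels (distinct totals of non-folded players): 13, 14, 45
Layer 1-13: 13 each from A, C, D, E = 13*4 = 52 chips; eligible A, C, D, E
Layer 14-14: 1 each from A, D, E = 1*3 = 3 chips; eligible A, D, E
Layer 15-45: 31 each from A, E = 31*2 = 62 chips; eligible A, E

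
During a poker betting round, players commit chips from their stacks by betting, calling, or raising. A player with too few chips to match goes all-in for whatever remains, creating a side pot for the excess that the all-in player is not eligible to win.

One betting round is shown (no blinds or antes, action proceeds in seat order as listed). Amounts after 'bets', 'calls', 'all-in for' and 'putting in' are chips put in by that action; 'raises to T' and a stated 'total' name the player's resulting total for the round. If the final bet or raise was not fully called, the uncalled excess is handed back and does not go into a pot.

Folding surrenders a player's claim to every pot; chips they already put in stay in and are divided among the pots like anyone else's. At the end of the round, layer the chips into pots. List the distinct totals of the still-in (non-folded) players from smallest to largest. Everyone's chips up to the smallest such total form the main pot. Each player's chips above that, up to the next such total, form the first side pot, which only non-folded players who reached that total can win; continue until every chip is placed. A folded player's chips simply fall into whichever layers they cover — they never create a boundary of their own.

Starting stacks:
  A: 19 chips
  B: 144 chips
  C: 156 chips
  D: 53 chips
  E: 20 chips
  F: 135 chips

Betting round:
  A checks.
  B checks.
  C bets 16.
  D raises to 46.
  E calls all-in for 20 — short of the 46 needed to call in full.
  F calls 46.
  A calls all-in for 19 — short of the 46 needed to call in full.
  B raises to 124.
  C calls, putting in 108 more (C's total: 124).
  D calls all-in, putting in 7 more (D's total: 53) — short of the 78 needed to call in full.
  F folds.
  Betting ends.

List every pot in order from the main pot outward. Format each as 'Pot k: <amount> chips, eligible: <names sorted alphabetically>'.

Contributions: A=19, B=124, C=124, D=53, E=20, F=46
Folded: F
Pot levels (distinct totals of non-folded players): 19, 20, 53, 124
Layer 1-19: 19 each from A, B, C, D, E, F = 19*6 = 114 chips; eligible A, B, C, D, E
Layer 20-20: 1 each from B, C, D, E, F = 1*5 = 5 chips; eligible B, C, D, E
Layer 21-53: B 33 + C 33 + D 33 + F 26 = 125 chips; eligible B, C, D
Layer 54-124: 71 each from B, C = 71*2 = 142 chips; eligible B, C

Pot 1: 114 chips, eligible: A, B, C, D, E
Pot 2: 5 chips, eligible: B, C, D, E
Pot 3: 125 chips, eligible: B, C, D
Pot 4: 142 chips, eligible: B, C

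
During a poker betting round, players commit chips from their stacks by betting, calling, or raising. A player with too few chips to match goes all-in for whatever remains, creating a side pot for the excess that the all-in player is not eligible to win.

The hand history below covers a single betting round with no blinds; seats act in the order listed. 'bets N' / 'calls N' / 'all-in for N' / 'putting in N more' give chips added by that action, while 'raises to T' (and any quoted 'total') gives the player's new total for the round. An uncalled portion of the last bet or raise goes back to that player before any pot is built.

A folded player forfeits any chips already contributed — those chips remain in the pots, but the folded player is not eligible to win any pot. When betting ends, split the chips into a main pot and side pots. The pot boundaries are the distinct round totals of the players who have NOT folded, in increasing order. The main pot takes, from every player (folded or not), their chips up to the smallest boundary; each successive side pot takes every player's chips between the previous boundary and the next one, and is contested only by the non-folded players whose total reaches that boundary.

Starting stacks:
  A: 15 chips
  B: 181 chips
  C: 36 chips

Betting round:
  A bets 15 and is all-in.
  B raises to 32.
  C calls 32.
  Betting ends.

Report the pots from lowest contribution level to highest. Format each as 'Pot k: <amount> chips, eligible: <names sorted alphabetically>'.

Pot 1: 45 chips, eligible: A, B, C
Pot 2: 34 chips, eligible: B, C

Derivation:
Contributions: A=15, B=32, C=32
Pot levels (distinct totals of non-folded players): 15, 32
Layer 1-15: 15 each from A, B, C = 15*3 = 45 chips; eligible A, B, C
Layer 16-32: 17 each from B, C = 17*2 = 34 chips; eligible B, C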